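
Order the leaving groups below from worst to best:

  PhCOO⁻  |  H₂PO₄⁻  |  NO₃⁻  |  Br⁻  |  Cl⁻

The more stable X⁻ (or X) is on its own — i.e. the weaker a base it is — the better a leaving group it makes.
Br⁻: pKₐ(HBr) ≈ -9
Cl⁻: pKₐ(HCl) ≈ -7
NO₃⁻: pKₐ(HNO₃) ≈ -1.3
H₂PO₄⁻: pKₐ(H₃PO₄) ≈ 2.1
PhCOO⁻: pKₐ(C₆H₅COOH) ≈ 4.2
Reversing gives the worst-to-best order requested.

PhCOO⁻ < H₂PO₄⁻ < NO₃⁻ < Cl⁻ < Br⁻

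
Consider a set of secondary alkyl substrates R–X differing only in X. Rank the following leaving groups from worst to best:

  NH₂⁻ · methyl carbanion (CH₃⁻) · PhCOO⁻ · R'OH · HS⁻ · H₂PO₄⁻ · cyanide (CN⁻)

R'OH: pKₐ(R'OH₂⁺) ≈ -2.4 — neutral; leaves from a protonated ether (an oxonium ion, R–O(H)R'⁺)
H₂PO₄⁻: pKₐ(H₃PO₄) ≈ 2.1 — moderate base; biological leaving group after further activation
PhCOO⁻: pKₐ(C₆H₅COOH) ≈ 4.2
HS⁻: pKₐ(H₂S) ≈ 7 — larger and more polarisable than the oxygen analogue
cyanide (CN⁻): pKₐ(HCN) ≈ 9.2 — sp carbon stabilises the charge somewhat, but still a poor LG
NH₂⁻: pKₐ(NH₃) ≈ 38 — extremely strong base; never a leaving group
methyl carbanion (CH₃⁻): pKₐ(CH₄) ≈ 48
Listed from poorest to best leaving group as asked.

methyl carbanion (CH₃⁻) < NH₂⁻ < cyanide (CN⁻) < HS⁻ < PhCOO⁻ < H₂PO₄⁻ < R'OH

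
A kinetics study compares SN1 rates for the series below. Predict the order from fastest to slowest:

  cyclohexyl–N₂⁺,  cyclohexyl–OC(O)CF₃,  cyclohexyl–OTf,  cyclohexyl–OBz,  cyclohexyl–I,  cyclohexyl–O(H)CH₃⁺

cyclohexyl–N₂⁺ > cyclohexyl–OTf > cyclohexyl–I > cyclohexyl–O(H)CH₃⁺ > cyclohexyl–OC(O)CF₃ > cyclohexyl–OBz

The skeletons are identical, so relative rate is governed entirely by leaving-group ability.
Rank by basicity of the departing species: weakest base leaves most easily.
cyclohexyl–N₂⁺ loses N₂: no meaningful conjugate acid; N₂ departs as an exceptionally stable neutral molecule
cyclohexyl–OTf loses OTf⁻: pKₐ(CF₃SO₃H (triflic acid)) ≈ -14
cyclohexyl–I loses I⁻: pKₐ(HI) ≈ -10
cyclohexyl–O(H)CH₃⁺ loses R'OH: pKₐ(R'OH₂⁺) ≈ -2.4
cyclohexyl–OC(O)CF₃ loses CF₃COO⁻: pKₐ(CF₃COOH) ≈ 0.2
cyclohexyl–OBz loses PhCOO⁻: pKₐ(C₆H₅COOH) ≈ 4.2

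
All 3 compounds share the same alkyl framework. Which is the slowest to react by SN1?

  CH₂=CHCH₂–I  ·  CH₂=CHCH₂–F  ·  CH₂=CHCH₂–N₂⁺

CH₂=CHCH₂–F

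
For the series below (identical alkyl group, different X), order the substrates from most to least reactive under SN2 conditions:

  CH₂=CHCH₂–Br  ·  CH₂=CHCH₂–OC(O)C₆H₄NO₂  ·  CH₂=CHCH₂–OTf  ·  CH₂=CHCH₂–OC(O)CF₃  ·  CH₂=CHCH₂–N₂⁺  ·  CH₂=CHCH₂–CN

CH₂=CHCH₂–N₂⁺ > CH₂=CHCH₂–OTf > CH₂=CHCH₂–Br > CH₂=CHCH₂–OC(O)CF₃ > CH₂=CHCH₂–OC(O)C₆H₄NO₂ > CH₂=CHCH₂–CN

With the same alkyl group throughout, only the leaving group differentiates the rates.
Leaving-group ability tracks the stability of the departed species; conjugate-acid pKₐ is the usual yardstick (lower pKₐ → better LG).
CH₂=CHCH₂–N₂⁺ loses N₂: no meaningful conjugate acid; N₂ departs as an exceptionally stable neutral molecule
CH₂=CHCH₂–OTf loses OTf⁻: pKₐ(CF₃SO₃H (triflic acid)) ≈ -14
CH₂=CHCH₂–Br loses Br⁻: pKₐ(HBr) ≈ -9
CH₂=CHCH₂–OC(O)CF₃ loses CF₃COO⁻: pKₐ(CF₃COOH) ≈ 0.2
CH₂=CHCH₂–OC(O)C₆H₄NO₂ loses p-O₂N–C₆H₄–COO⁻: pKₐ(p-nitrobenzoic acid) ≈ 3.4
CH₂=CHCH₂–CN loses CN⁻: pKₐ(HCN) ≈ 9.2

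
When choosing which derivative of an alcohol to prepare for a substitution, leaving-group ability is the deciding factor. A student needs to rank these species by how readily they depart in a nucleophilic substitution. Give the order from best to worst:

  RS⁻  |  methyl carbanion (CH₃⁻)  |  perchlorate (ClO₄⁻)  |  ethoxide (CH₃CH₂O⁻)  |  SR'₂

perchlorate (ClO₄⁻): pKₐ(HClO₄) ≈ -10
SR'₂: pKₐ(R'₂SH⁺) ≈ -7
RS⁻: pKₐ(RSH (a thiol)) ≈ 10.5 — moderately basic; rarely leaves without activation
ethoxide (CH₃CH₂O⁻): pKₐ(CH₃CH₂OH) ≈ 16 — strong base; alkoxides do not leave unassisted
methyl carbanion (CH₃⁻): pKₐ(CH₄) ≈ 48 — unstabilised carbanion; the worst conceivable leaving group

perchlorate (ClO₄⁻) > SR'₂ > RS⁻ > ethoxide (CH₃CH₂O⁻) > methyl carbanion (CH₃⁻)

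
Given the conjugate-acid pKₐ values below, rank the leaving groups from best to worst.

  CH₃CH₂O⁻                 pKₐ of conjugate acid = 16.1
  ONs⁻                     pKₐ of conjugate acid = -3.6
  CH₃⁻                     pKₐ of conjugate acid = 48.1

ONs⁻ > CH₃CH₂O⁻ > CH₃⁻

Lower conjugate-acid pKₐ ⇒ weaker base ⇒ better leaving group.
Sorting by the given values: ONs⁻ (-3.6), CH₃CH₂O⁻ (16.1), CH₃⁻ (48.1).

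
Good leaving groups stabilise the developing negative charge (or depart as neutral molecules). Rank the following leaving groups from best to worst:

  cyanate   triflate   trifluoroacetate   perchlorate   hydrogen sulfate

triflate > perchlorate > hydrogen sulfate > trifluoroacetate > cyanate

Rank by basicity of the departing species: weakest base leaves most easily.
triflate: pKₐ(CF₃SO₃H (triflic acid)) ≈ -14
perchlorate: pKₐ(HClO₄) ≈ -10
hydrogen sulfate: pKₐ(H₂SO₄) ≈ -3
trifluoroacetate: pKₐ(CF₃COOH) ≈ 0.2
cyanate: pKₐ(HOCN) ≈ 3.5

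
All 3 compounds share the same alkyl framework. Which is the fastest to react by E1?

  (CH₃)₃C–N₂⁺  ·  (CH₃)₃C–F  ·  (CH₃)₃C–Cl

(CH₃)₃C–N₂⁺

With the same alkyl group throughout, only the leaving group differentiates the rates.
Leaving-group ability tracks the stability of the departed species; conjugate-acid pKₐ is the usual yardstick (lower pKₐ → better LG).
(CH₃)₃C–N₂⁺ loses N₂: no meaningful conjugate acid; N₂ departs as an exceptionally stable neutral molecule
(CH₃)₃C–Cl loses Cl⁻: pKₐ(HCl) ≈ -7
(CH₃)₃C–F loses F⁻: pKₐ(HF) ≈ 3.2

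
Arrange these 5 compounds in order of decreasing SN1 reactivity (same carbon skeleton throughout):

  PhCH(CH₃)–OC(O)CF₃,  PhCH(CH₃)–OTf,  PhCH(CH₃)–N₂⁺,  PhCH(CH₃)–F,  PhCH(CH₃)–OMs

With the same alkyl group throughout, only the leaving group differentiates the rates.
Rank by basicity of the departing species: weakest base leaves most easily.
PhCH(CH₃)–N₂⁺ loses N₂: no meaningful conjugate acid; N₂ departs as an exceptionally stable neutral molecule
PhCH(CH₃)–OTf loses OTf⁻: pKₐ(CF₃SO₃H (triflic acid)) ≈ -14
PhCH(CH₃)–OMs loses OMs⁻: pKₐ(CH₃SO₃H (MsOH)) ≈ -1.9
PhCH(CH₃)–OC(O)CF₃ loses CF₃COO⁻: pKₐ(CF₃COOH) ≈ 0.2
PhCH(CH₃)–F loses F⁻: pKₐ(HF) ≈ 3.2

PhCH(CH₃)–N₂⁺ > PhCH(CH₃)–OTf > PhCH(CH₃)–OMs > PhCH(CH₃)–OC(O)CF₃ > PhCH(CH₃)–F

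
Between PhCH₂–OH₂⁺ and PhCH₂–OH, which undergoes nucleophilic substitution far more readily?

PhCH₂–OH₂⁺

From PhCH₂–OH the departing group would be OH⁻ (pKₐ(H₂O) ≈ 15.7). Strong base; essentially never leaves without prior activation.
From PhCH₂–OH₂⁺ the leaving group is H₂O (pKₐ(H₃O⁺) ≈ -1.7). Neutral; leaves from a protonated alcohol (R–OH₂⁺).
(In practice PhCH₂–OH₂⁺ is made from PhCH₂–OH by protonation with strong acid, converting the leaving group from hydroxide to neutral water.)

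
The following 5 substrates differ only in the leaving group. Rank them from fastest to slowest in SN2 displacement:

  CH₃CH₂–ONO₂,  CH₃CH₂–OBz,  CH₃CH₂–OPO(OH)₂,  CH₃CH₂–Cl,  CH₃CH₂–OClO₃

Same R in every case — rank the leaving groups.
The more stable X⁻ (or X) is on its own — i.e. the weaker a base it is — the better a leaving group it makes.
CH₃CH₂–OClO₃ loses ClO₄⁻: pKₐ(HClO₄) ≈ -10
CH₃CH₂–Cl loses Cl⁻: pKₐ(HCl) ≈ -7
CH₃CH₂–ONO₂ loses NO₃⁻: pKₐ(HNO₃) ≈ -1.3
CH₃CH₂–OPO(OH)₂ loses H₂PO₄⁻: pKₐ(H₃PO₄) ≈ 2.1
CH₃CH₂–OBz loses PhCOO⁻: pKₐ(C₆H₅COOH) ≈ 4.2

CH₃CH₂–OClO₃ > CH₃CH₂–Cl > CH₃CH₂–ONO₂ > CH₃CH₂–OPO(OH)₂ > CH₃CH₂–OBz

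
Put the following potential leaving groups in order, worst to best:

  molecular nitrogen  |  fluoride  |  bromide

A good leaving group is a weak base: the lower the pKₐ of its conjugate acid, the more readily it departs.
molecular nitrogen: no meaningful conjugate acid; N₂ departs as an exceptionally stable neutral molecule
bromide: pKₐ(HBr) ≈ -9 — weak base; good leaving group
fluoride: pKₐ(HF) ≈ 3.2
The question asks for worst first, so the sequence is read in increasing leaving-group ability.

fluoride < bromide < molecular nitrogen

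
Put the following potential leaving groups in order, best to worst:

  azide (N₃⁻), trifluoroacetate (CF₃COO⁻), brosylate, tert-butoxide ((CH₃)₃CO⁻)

brosylate > trifluoroacetate (CF₃COO⁻) > azide (N₃⁻) > tert-butoxide ((CH₃)₃CO⁻)

A good leaving group is a weak base: the lower the pKₐ of its conjugate acid, the more readily it departs.
brosylate: pKₐ(p-BrC₆H₄SO₃H) ≈ -2.8
trifluoroacetate (CF₃COO⁻): pKₐ(CF₃COOH) ≈ 0.2
azide (N₃⁻): pKₐ(HN₃) ≈ 4.7
tert-butoxide ((CH₃)₃CO⁻): pKₐ(t-BuOH) ≈ 18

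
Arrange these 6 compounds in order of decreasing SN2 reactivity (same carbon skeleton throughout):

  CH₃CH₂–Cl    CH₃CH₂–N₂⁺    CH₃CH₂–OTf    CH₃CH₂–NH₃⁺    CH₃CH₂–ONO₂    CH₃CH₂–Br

CH₃CH₂–N₂⁺ > CH₃CH₂–OTf > CH₃CH₂–Br > CH₃CH₂–Cl > CH₃CH₂–ONO₂ > CH₃CH₂–NH₃⁺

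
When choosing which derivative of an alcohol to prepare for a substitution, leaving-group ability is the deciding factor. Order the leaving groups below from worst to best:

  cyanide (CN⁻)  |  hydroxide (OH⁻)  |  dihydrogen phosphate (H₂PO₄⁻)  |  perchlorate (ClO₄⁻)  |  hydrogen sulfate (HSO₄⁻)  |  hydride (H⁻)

hydride (H⁻) < hydroxide (OH⁻) < cyanide (CN⁻) < dihydrogen phosphate (H₂PO₄⁻) < hydrogen sulfate (HSO₄⁻) < perchlorate (ClO₄⁻)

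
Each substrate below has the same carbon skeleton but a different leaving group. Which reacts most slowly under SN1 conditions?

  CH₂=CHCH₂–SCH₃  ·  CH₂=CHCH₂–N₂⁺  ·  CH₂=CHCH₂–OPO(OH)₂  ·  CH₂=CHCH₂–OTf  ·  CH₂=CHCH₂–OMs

CH₂=CHCH₂–SCH₃

Identical carbon frameworks mean the comparison reduces to leaving-group quality.
Leaving-group ability tracks the stability of the departed species; conjugate-acid pKₐ is the usual yardstick (lower pKₐ → better LG).
CH₂=CHCH₂–N₂⁺ loses N₂: no meaningful conjugate acid; N₂ departs as an exceptionally stable neutral molecule
CH₂=CHCH₂–OTf loses OTf⁻: pKₐ(CF₃SO₃H (triflic acid)) ≈ -14
CH₂=CHCH₂–OMs loses OMs⁻: pKₐ(CH₃SO₃H (MsOH)) ≈ -1.9
CH₂=CHCH₂–OPO(OH)₂ loses H₂PO₄⁻: pKₐ(H₃PO₄) ≈ 2.1
CH₂=CHCH₂–SCH₃ loses RS⁻: pKₐ(RSH (a thiol)) ≈ 10.5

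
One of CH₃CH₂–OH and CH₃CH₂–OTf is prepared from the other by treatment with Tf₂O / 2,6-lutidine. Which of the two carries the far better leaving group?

From CH₃CH₂–OH the departing group would be OH⁻ (pKₐ(H₂O) ≈ 15.7). Strong base; essentially never leaves without prior activation.
From CH₃CH₂–OTf the leaving group is OTf⁻ (pKₐ(CF₃SO₃H (triflic acid)) ≈ -14). Charge spread over three oxygens and a CF₃ group; the premier leaving group in synthesis.
Treatment with Tf₂O / 2,6-lutidine works by converting the hydroxyl into a triflate, making CH₃CH₂–OTf enormously more reactive.

CH₃CH₂–OTf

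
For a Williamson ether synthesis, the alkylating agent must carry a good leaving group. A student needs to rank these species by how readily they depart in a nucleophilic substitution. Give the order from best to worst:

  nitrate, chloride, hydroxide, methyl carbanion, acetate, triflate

triflate > chloride > nitrate > acetate > hydroxide > methyl carbanion

Rank by basicity of the departing species: weakest base leaves most easily.
triflate: pKₐ(CF₃SO₃H (triflic acid)) ≈ -14 — charge spread over three oxygens and a CF₃ group; the premier leaving group in synthesis
chloride: pKₐ(HCl) ≈ -7 — moderately weak base
nitrate: pKₐ(HNO₃) ≈ -1.3 — resonance-delocalised over three oxygens
acetate: pKₐ(CH₃COOH) ≈ 4.8
hydroxide: pKₐ(H₂O) ≈ 15.7
methyl carbanion: pKₐ(CH₄) ≈ 48 — unstabilised carbanion; the worst conceivable leaving group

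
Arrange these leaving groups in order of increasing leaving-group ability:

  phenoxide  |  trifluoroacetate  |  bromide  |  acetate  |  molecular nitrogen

molecular nitrogen: no meaningful conjugate acid; N₂ departs as an exceptionally stable neutral molecule
bromide: pKₐ(HBr) ≈ -9 — weak base; good leaving group
trifluoroacetate: pKₐ(CF₃COOH) ≈ 0.2 — strongly electron-withdrawing CF₃ stabilises the carboxylate
acetate: pKₐ(CH₃COOH) ≈ 4.8 — resonance-stabilised but still a weak base
phenoxide: pKₐ(C₆H₅OH (phenol)) ≈ 10 — resonance into the ring helps, but still a poor LG
The question asks for worst first, so the sequence is read in increasing leaving-group ability.

phenoxide < acetate < trifluoroacetate < bromide < molecular nitrogen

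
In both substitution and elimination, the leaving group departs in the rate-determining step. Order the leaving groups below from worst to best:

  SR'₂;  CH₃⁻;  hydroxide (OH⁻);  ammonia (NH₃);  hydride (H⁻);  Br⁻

CH₃⁻ < hydride (H⁻) < hydroxide (OH⁻) < ammonia (NH₃) < SR'₂ < Br⁻

Rank by basicity of the departing species: weakest base leaves most easily.
Br⁻: pKₐ(HBr) ≈ -9
SR'₂: pKₐ(R'₂SH⁺) ≈ -7
ammonia (NH₃): pKₐ(NH₄⁺) ≈ 9.2
hydroxide (OH⁻): pKₐ(H₂O) ≈ 15.7
hydride (H⁻): pKₐ(H₂) ≈ 36
CH₃⁻: pKₐ(CH₄) ≈ 48
Reversing gives the worst-to-best order requested.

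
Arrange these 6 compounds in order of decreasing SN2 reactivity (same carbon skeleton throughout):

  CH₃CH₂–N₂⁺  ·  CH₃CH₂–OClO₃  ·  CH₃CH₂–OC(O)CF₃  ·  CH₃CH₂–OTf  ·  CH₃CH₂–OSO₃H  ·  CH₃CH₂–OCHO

CH₃CH₂–N₂⁺ > CH₃CH₂–OTf > CH₃CH₂–OClO₃ > CH₃CH₂–OSO₃H > CH₃CH₂–OC(O)CF₃ > CH₃CH₂–OCHO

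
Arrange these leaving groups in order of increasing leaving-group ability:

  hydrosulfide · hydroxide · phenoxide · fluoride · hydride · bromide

hydride < hydroxide < phenoxide < hydrosulfide < fluoride < bromide

bromide: pKₐ(HBr) ≈ -9
fluoride: pKₐ(HF) ≈ 3.2
hydrosulfide: pKₐ(H₂S) ≈ 7
phenoxide: pKₐ(C₆H₅OH (phenol)) ≈ 10
hydroxide: pKₐ(H₂O) ≈ 15.7
hydride: pKₐ(H₂) ≈ 36
Reversing gives the worst-to-best order requested.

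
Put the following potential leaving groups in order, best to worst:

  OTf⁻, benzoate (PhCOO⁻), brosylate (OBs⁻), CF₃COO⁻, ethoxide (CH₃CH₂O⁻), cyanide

OTf⁻ > brosylate (OBs⁻) > CF₃COO⁻ > benzoate (PhCOO⁻) > cyanide > ethoxide (CH₃CH₂O⁻)

OTf⁻: pKₐ(CF₃SO₃H (triflic acid)) ≈ -14
brosylate (OBs⁻): pKₐ(p-BrC₆H₄SO₃H) ≈ -2.8
CF₃COO⁻: pKₐ(CF₃COOH) ≈ 0.2
benzoate (PhCOO⁻): pKₐ(C₆H₅COOH) ≈ 4.2
cyanide: pKₐ(HCN) ≈ 9.2
ethoxide (CH₃CH₂O⁻): pKₐ(CH₃CH₂OH) ≈ 16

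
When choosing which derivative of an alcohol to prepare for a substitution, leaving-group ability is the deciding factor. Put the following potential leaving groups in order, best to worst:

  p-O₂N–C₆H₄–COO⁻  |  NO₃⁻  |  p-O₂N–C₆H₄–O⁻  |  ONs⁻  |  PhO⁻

ONs⁻ > NO₃⁻ > p-O₂N–C₆H₄–COO⁻ > p-O₂N–C₆H₄–O⁻ > PhO⁻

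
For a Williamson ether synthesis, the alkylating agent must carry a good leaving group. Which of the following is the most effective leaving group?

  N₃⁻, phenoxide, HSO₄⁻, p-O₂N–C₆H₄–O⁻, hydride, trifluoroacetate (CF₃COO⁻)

HSO₄⁻

A good leaving group is a weak base: the lower the pKₐ of its conjugate acid, the more readily it departs.
HSO₄⁻: pKₐ(H₂SO₄) ≈ -3
trifluoroacetate (CF₃COO⁻): pKₐ(CF₃COOH) ≈ 0.2
N₃⁻: pKₐ(HN₃) ≈ 4.7
p-O₂N–C₆H₄–O⁻: pKₐ(p-nitrophenol) ≈ 7.2
phenoxide: pKₐ(C₆H₅OH (phenol)) ≈ 10
hydride: pKₐ(H₂) ≈ 36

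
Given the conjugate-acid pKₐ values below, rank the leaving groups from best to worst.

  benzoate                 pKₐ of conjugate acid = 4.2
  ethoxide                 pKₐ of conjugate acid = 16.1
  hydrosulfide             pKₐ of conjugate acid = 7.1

benzoate > hydrosulfide > ethoxide

Lower conjugate-acid pKₐ ⇒ weaker base ⇒ better leaving group.
Sorting by the given values: benzoate (4.2), hydrosulfide (7.1), ethoxide (16.1).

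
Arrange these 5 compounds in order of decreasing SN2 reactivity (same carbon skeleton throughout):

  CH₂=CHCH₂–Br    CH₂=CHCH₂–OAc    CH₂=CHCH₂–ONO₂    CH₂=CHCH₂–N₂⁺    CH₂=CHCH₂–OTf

CH₂=CHCH₂–N₂⁺ > CH₂=CHCH₂–OTf > CH₂=CHCH₂–Br > CH₂=CHCH₂–ONO₂ > CH₂=CHCH₂–OAc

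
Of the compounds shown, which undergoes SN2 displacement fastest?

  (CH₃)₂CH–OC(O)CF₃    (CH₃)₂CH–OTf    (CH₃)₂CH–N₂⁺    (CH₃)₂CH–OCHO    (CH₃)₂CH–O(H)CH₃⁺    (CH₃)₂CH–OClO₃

The skeletons are identical, so relative rate is governed entirely by leaving-group ability.
Rank by basicity of the departing species: weakest base leaves most easily.
(CH₃)₂CH–N₂⁺ loses N₂: no meaningful conjugate acid; N₂ departs as an exceptionally stable neutral molecule
(CH₃)₂CH–OTf loses OTf⁻: pKₐ(CF₃SO₃H (triflic acid)) ≈ -14
(CH₃)₂CH–OClO₃ loses ClO₄⁻: pKₐ(HClO₄) ≈ -10
(CH₃)₂CH–O(H)CH₃⁺ loses R'OH: pKₐ(R'OH₂⁺) ≈ -2.4
(CH₃)₂CH–OC(O)CF₃ loses CF₃COO⁻: pKₐ(CF₃COOH) ≈ 0.2
(CH₃)₂CH–OCHO loses HCOO⁻: pKₐ(HCOOH) ≈ 3.8

(CH₃)₂CH–N₂⁺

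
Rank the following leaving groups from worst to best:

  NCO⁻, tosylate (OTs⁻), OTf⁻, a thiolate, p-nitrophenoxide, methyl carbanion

methyl carbanion < a thiolate < p-nitrophenoxide < NCO⁻ < tosylate (OTs⁻) < OTf⁻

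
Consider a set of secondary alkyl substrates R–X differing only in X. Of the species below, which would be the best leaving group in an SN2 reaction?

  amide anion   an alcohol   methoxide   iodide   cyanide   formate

iodide

Rank by basicity of the departing species: weakest base leaves most easily.
iodide: pKₐ(HI) ≈ -10
an alcohol: pKₐ(R'OH₂⁺) ≈ -2.4
formate: pKₐ(HCOOH) ≈ 3.8
cyanide: pKₐ(HCN) ≈ 9.2
methoxide: pKₐ(CH₃OH) ≈ 15.5
amide anion: pKₐ(NH₃) ≈ 38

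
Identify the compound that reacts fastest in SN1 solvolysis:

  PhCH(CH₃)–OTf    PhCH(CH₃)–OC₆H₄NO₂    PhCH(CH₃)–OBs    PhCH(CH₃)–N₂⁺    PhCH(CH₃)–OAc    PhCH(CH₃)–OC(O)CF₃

PhCH(CH₃)–N₂⁺

The skeletons are identical, so relative rate is governed entirely by leaving-group ability.
A good leaving group is a weak base: the lower the pKₐ of its conjugate acid, the more readily it departs.
PhCH(CH₃)–N₂⁺ loses N₂: no meaningful conjugate acid; N₂ departs as an exceptionally stable neutral molecule
PhCH(CH₃)–OTf loses OTf⁻: pKₐ(CF₃SO₃H (triflic acid)) ≈ -14
PhCH(CH₃)–OBs loses OBs⁻: pKₐ(p-BrC₆H₄SO₃H) ≈ -2.8
PhCH(CH₃)–OC(O)CF₃ loses CF₃COO⁻: pKₐ(CF₃COOH) ≈ 0.2
PhCH(CH₃)–OAc loses AcO⁻: pKₐ(CH₃COOH) ≈ 4.8
PhCH(CH₃)–OC₆H₄NO₂ loses p-O₂N–C₆H₄–O⁻: pKₐ(p-nitrophenol) ≈ 7.2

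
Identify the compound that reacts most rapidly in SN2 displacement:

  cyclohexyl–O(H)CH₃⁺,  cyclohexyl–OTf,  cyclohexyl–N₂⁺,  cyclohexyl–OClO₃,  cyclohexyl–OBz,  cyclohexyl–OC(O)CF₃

The skeletons are identical, so relative rate is governed entirely by leaving-group ability.
Leaving-group ability tracks the stability of the departed species; conjugate-acid pKₐ is the usual yardstick (lower pKₐ → better LG).
cyclohexyl–N₂⁺ loses N₂: no meaningful conjugate acid; N₂ departs as an exceptionally stable neutral molecule
cyclohexyl–OTf loses OTf⁻: pKₐ(CF₃SO₃H (triflic acid)) ≈ -14
cyclohexyl–OClO₃ loses ClO₄⁻: pKₐ(HClO₄) ≈ -10
cyclohexyl–O(H)CH₃⁺ loses R'OH: pKₐ(R'OH₂⁺) ≈ -2.4
cyclohexyl–OC(O)CF₃ loses CF₃COO⁻: pKₐ(CF₃COOH) ≈ 0.2
cyclohexyl–OBz loses PhCOO⁻: pKₐ(C₆H₅COOH) ≈ 4.2

cyclohexyl–N₂⁺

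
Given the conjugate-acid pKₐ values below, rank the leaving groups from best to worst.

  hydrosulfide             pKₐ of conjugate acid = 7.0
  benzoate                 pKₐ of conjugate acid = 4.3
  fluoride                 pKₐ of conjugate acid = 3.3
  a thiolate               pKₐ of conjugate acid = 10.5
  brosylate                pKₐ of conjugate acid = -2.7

brosylate > fluoride > benzoate > hydrosulfide > a thiolate

Lower conjugate-acid pKₐ ⇒ weaker base ⇒ better leaving group.
Sorting by the given values: brosylate (-2.7), fluoride (3.3), benzoate (4.3), hydrosulfide (7.0), a thiolate (10.5).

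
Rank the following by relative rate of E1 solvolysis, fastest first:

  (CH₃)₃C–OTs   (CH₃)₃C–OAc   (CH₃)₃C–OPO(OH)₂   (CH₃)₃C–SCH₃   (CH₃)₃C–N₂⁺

With the same alkyl group throughout, only the leaving group differentiates the rates.
A good leaving group is a weak base: the lower the pKₐ of its conjugate acid, the more readily it departs.
(CH₃)₃C–N₂⁺ loses N₂: no meaningful conjugate acid; N₂ departs as an exceptionally stable neutral molecule
(CH₃)₃C–OTs loses OTs⁻: pKₐ(p-CH₃C₆H₄SO₃H (TsOH)) ≈ -2.8
(CH₃)₃C–OPO(OH)₂ loses H₂PO₄⁻: pKₐ(H₃PO₄) ≈ 2.1
(CH₃)₃C–OAc loses AcO⁻: pKₐ(CH₃COOH) ≈ 4.8
(CH₃)₃C–SCH₃ loses RS⁻: pKₐ(RSH (a thiol)) ≈ 10.5

(CH₃)₃C–N₂⁺ > (CH₃)₃C–OTs > (CH₃)₃C–OPO(OH)₂ > (CH₃)₃C–OAc > (CH₃)₃C–SCH₃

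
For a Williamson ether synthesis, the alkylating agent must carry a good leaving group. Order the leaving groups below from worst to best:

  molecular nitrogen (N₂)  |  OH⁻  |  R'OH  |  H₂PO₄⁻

The more stable X⁻ (or X) is on its own — i.e. the weaker a base it is — the better a leaving group it makes.
molecular nitrogen (N₂): no meaningful conjugate acid; N₂ departs as an exceptionally stable neutral molecule
R'OH: pKₐ(R'OH₂⁺) ≈ -2.4
H₂PO₄⁻: pKₐ(H₃PO₄) ≈ 2.1
OH⁻: pKₐ(H₂O) ≈ 15.7
Listed from poorest to best leaving group as asked.

OH⁻ < H₂PO₄⁻ < R'OH < molecular nitrogen (N₂)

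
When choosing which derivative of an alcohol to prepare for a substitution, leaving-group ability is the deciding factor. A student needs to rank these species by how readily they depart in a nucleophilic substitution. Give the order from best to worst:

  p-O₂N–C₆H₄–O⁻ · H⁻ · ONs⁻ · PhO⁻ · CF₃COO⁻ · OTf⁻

OTf⁻: pKₐ(CF₃SO₃H (triflic acid)) ≈ -14 — charge spread over three oxygens and a CF₃ group; the premier leaving group in synthesis
ONs⁻: pKₐ(p-O₂NC₆H₄SO₃H) ≈ -3.5 — p-nitro group further stabilises the sulfonate
CF₃COO⁻: pKₐ(CF₃COOH) ≈ 0.2 — strongly electron-withdrawing CF₃ stabilises the carboxylate
p-O₂N–C₆H₄–O⁻: pKₐ(p-nitrophenol) ≈ 7.2
PhO⁻: pKₐ(C₆H₅OH (phenol)) ≈ 10 — resonance into the ring helps, but still a poor LG
H⁻: pKₐ(H₂) ≈ 36 — extremely strong base; leaves only in special hydride-transfer contexts

OTf⁻ > ONs⁻ > CF₃COO⁻ > p-O₂N–C₆H₄–O⁻ > PhO⁻ > H⁻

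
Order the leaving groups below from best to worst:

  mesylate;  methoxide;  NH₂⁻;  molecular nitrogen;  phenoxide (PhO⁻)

molecular nitrogen > mesylate > phenoxide (PhO⁻) > methoxide > NH₂⁻

molecular nitrogen: no meaningful conjugate acid; N₂ departs as an exceptionally stable neutral molecule
mesylate: pKₐ(CH₃SO₃H (MsOH)) ≈ -1.9 — resonance-delocalised alkanesulfonate
phenoxide (PhO⁻): pKₐ(C₆H₅OH (phenol)) ≈ 10
methoxide: pKₐ(CH₃OH) ≈ 15.5 — strong base; alkoxides do not leave unassisted
NH₂⁻: pKₐ(NH₃) ≈ 38 — extremely strong base; never a leaving group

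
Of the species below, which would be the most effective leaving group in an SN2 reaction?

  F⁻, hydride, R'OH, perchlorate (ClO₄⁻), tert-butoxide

perchlorate (ClO₄⁻)

Leaving-group ability tracks the stability of the departed species; conjugate-acid pKₐ is the usual yardstick (lower pKₐ → better LG).
perchlorate (ClO₄⁻): pKₐ(HClO₄) ≈ -10
R'OH: pKₐ(R'OH₂⁺) ≈ -2.4
F⁻: pKₐ(HF) ≈ 3.2
tert-butoxide: pKₐ(t-BuOH) ≈ 18
hydride: pKₐ(H₂) ≈ 36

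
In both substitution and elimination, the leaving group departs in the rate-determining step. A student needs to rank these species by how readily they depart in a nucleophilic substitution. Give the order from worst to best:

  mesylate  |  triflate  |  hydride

hydride < mesylate < triflate

triflate: pKₐ(CF₃SO₃H (triflic acid)) ≈ -14 — charge spread over three oxygens and a CF₃ group; the premier leaving group in synthesis
mesylate: pKₐ(CH₃SO₃H (MsOH)) ≈ -1.9
hydride: pKₐ(H₂) ≈ 36 — extremely strong base; leaves only in special hydride-transfer contexts
Listed from poorest to best leaving group as asked.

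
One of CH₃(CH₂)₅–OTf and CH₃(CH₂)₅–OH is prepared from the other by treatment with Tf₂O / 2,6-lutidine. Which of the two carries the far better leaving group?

CH₃(CH₂)₅–OTf

From CH₃(CH₂)₅–OH the departing group would be OH⁻ (pKₐ(H₂O) ≈ 15.7). Strong base; essentially never leaves without prior activation.
From CH₃(CH₂)₅–OTf the leaving group is OTf⁻ (pKₐ(CF₃SO₃H (triflic acid)) ≈ -14). Charge spread over three oxygens and a CF₃ group; the premier leaving group in synthesis.
Treatment with Tf₂O / 2,6-lutidine works by converting the hydroxyl into a triflate, making CH₃(CH₂)₅–OTf enormously more reactive.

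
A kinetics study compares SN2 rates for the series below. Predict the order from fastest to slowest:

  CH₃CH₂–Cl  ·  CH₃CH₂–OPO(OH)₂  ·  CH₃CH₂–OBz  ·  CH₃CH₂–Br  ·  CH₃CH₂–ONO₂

Identical carbon frameworks mean the comparison reduces to leaving-group quality.
Leaving-group ability tracks the stability of the departed species; conjugate-acid pKₐ is the usual yardstick (lower pKₐ → better LG).
CH₃CH₂–Br loses Br⁻: pKₐ(HBr) ≈ -9
CH₃CH₂–Cl loses Cl⁻: pKₐ(HCl) ≈ -7
CH₃CH₂–ONO₂ loses NO₃⁻: pKₐ(HNO₃) ≈ -1.3
CH₃CH₂–OPO(OH)₂ loses H₂PO₄⁻: pKₐ(H₃PO₄) ≈ 2.1
CH₃CH₂–OBz loses PhCOO⁻: pKₐ(C₆H₅COOH) ≈ 4.2

CH₃CH₂–Br > CH₃CH₂–Cl > CH₃CH₂–ONO₂ > CH₃CH₂–OPO(OH)₂ > CH₃CH₂–OBz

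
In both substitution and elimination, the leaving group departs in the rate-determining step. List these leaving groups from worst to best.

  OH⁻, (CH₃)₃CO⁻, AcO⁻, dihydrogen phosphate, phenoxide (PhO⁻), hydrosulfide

(CH₃)₃CO⁻ < OH⁻ < phenoxide (PhO⁻) < hydrosulfide < AcO⁻ < dihydrogen phosphate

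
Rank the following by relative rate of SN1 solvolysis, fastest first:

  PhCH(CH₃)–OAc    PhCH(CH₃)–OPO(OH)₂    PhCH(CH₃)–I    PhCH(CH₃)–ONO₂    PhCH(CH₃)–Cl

With the same alkyl group throughout, only the leaving group differentiates the rates.
The more stable X⁻ (or X) is on its own — i.e. the weaker a base it is — the better a leaving group it makes.
PhCH(CH₃)–I loses I⁻: pKₐ(HI) ≈ -10
PhCH(CH₃)–Cl loses Cl⁻: pKₐ(HCl) ≈ -7
PhCH(CH₃)–ONO₂ loses NO₃⁻: pKₐ(HNO₃) ≈ -1.3
PhCH(CH₃)–OPO(OH)₂ loses H₂PO₄⁻: pKₐ(H₃PO₄) ≈ 2.1
PhCH(CH₃)–OAc loses AcO⁻: pKₐ(CH₃COOH) ≈ 4.8

PhCH(CH₃)–I > PhCH(CH₃)–Cl > PhCH(CH₃)–ONO₂ > PhCH(CH₃)–OPO(OH)₂ > PhCH(CH₃)–OAc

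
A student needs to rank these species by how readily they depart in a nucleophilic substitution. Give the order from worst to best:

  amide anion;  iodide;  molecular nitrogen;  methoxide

A good leaving group is a weak base: the lower the pKₐ of its conjugate acid, the more readily it departs.
molecular nitrogen: no meaningful conjugate acid; N₂ departs as an exceptionally stable neutral molecule
iodide: pKₐ(HI) ≈ -10
methoxide: pKₐ(CH₃OH) ≈ 15.5
amide anion: pKₐ(NH₃) ≈ 38
Listed from poorest to best leaving group as asked.

amide anion < methoxide < iodide < molecular nitrogen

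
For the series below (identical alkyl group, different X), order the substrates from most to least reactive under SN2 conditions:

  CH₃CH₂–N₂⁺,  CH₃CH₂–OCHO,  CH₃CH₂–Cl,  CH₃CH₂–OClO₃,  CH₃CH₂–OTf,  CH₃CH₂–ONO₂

Identical carbon frameworks mean the comparison reduces to leaving-group quality.
Leaving-group ability tracks the stability of the departed species; conjugate-acid pKₐ is the usual yardstick (lower pKₐ → better LG).
CH₃CH₂–N₂⁺ loses N₂: no meaningful conjugate acid; N₂ departs as an exceptionally stable neutral molecule
CH₃CH₂–OTf loses OTf⁻: pKₐ(CF₃SO₃H (triflic acid)) ≈ -14
CH₃CH₂–OClO₃ loses ClO₄⁻: pKₐ(HClO₄) ≈ -10
CH₃CH₂–Cl loses Cl⁻: pKₐ(HCl) ≈ -7
CH₃CH₂–ONO₂ loses NO₃⁻: pKₐ(HNO₃) ≈ -1.3
CH₃CH₂–OCHO loses HCOO⁻: pKₐ(HCOOH) ≈ 3.8

CH₃CH₂–N₂⁺ > CH₃CH₂–OTf > CH₃CH₂–OClO₃ > CH₃CH₂–Cl > CH₃CH₂–ONO₂ > CH₃CH₂–OCHO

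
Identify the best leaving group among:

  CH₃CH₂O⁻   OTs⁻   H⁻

A good leaving group is a weak base: the lower the pKₐ of its conjugate acid, the more readily it departs.
OTs⁻: pKₐ(p-CH₃C₆H₄SO₃H (TsOH)) ≈ -2.8
CH₃CH₂O⁻: pKₐ(CH₃CH₂OH) ≈ 16
H⁻: pKₐ(H₂) ≈ 36

OTs⁻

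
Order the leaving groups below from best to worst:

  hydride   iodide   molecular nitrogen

molecular nitrogen > iodide > hydride

Leaving-group ability tracks the stability of the departed species; conjugate-acid pKₐ is the usual yardstick (lower pKₐ → better LG).
molecular nitrogen: no meaningful conjugate acid; N₂ departs as an exceptionally stable neutral molecule
iodide: pKₐ(HI) ≈ -10
hydride: pKₐ(H₂) ≈ 36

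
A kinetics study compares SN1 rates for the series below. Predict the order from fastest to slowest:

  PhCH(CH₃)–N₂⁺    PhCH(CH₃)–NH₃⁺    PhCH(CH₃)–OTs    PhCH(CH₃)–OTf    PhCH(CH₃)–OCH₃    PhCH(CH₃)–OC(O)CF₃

Same R in every case — rank the leaving groups.
The more stable X⁻ (or X) is on its own — i.e. the weaker a base it is — the better a leaving group it makes.
PhCH(CH₃)–N₂⁺ loses N₂: no meaningful conjugate acid; N₂ departs as an exceptionally stable neutral molecule
PhCH(CH₃)–OTf loses OTf⁻: pKₐ(CF₃SO₃H (triflic acid)) ≈ -14
PhCH(CH₃)–OTs loses OTs⁻: pKₐ(p-CH₃C₆H₄SO₃H (TsOH)) ≈ -2.8
PhCH(CH₃)–OC(O)CF₃ loses CF₃COO⁻: pKₐ(CF₃COOH) ≈ 0.2
PhCH(CH₃)–NH₃⁺ loses NH₃: pKₐ(NH₄⁺) ≈ 9.2
PhCH(CH₃)–OCH₃ loses CH₃O⁻: pKₐ(CH₃OH) ≈ 15.5

PhCH(CH₃)–N₂⁺ > PhCH(CH₃)–OTf > PhCH(CH₃)–OTs > PhCH(CH₃)–OC(O)CF₃ > PhCH(CH₃)–NH₃⁺ > PhCH(CH₃)–OCH₃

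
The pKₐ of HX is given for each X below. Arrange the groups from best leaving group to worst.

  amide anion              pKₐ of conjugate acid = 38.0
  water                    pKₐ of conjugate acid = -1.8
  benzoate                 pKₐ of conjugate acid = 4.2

water > benzoate > amide anion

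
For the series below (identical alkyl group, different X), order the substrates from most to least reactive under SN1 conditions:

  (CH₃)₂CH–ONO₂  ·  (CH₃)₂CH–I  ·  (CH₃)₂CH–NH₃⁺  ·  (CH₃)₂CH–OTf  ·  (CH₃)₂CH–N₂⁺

(CH₃)₂CH–N₂⁺ > (CH₃)₂CH–OTf > (CH₃)₂CH–I > (CH₃)₂CH–ONO₂ > (CH₃)₂CH–NH₃⁺

Same R in every case — rank the leaving groups.
A good leaving group is a weak base: the lower the pKₐ of its conjugate acid, the more readily it departs.
(CH₃)₂CH–N₂⁺ loses N₂: no meaningful conjugate acid; N₂ departs as an exceptionally stable neutral molecule
(CH₃)₂CH–OTf loses OTf⁻: pKₐ(CF₃SO₃H (triflic acid)) ≈ -14
(CH₃)₂CH–I loses I⁻: pKₐ(HI) ≈ -10
(CH₃)₂CH–ONO₂ loses NO₃⁻: pKₐ(HNO₃) ≈ -1.3
(CH₃)₂CH–NH₃⁺ loses NH₃: pKₐ(NH₄⁺) ≈ 9.2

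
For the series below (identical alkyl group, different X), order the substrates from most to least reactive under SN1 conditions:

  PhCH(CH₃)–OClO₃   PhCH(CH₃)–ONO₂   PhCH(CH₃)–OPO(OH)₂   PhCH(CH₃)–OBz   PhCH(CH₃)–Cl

Identical carbon frameworks mean the comparison reduces to leaving-group quality.
Leaving-group ability tracks the stability of the departed species; conjugate-acid pKₐ is the usual yardstick (lower pKₐ → better LG).
PhCH(CH₃)–OClO₃ loses ClO₄⁻: pKₐ(HClO₄) ≈ -10
PhCH(CH₃)–Cl loses Cl⁻: pKₐ(HCl) ≈ -7
PhCH(CH₃)–ONO₂ loses NO₃⁻: pKₐ(HNO₃) ≈ -1.3
PhCH(CH₃)–OPO(OH)₂ loses H₂PO₄⁻: pKₐ(H₃PO₄) ≈ 2.1
PhCH(CH₃)–OBz loses PhCOO⁻: pKₐ(C₆H₅COOH) ≈ 4.2

PhCH(CH₃)–OClO₃ > PhCH(CH₃)–Cl > PhCH(CH₃)–ONO₂ > PhCH(CH₃)–OPO(OH)₂ > PhCH(CH₃)–OBz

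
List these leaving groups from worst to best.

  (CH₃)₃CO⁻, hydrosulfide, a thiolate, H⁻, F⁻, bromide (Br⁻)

H⁻ < (CH₃)₃CO⁻ < a thiolate < hydrosulfide < F⁻ < bromide (Br⁻)

Rank by basicity of the departing species: weakest base leaves most easily.
bromide (Br⁻): pKₐ(HBr) ≈ -9
F⁻: pKₐ(HF) ≈ 3.2
hydrosulfide: pKₐ(H₂S) ≈ 7
a thiolate: pKₐ(RSH (a thiol)) ≈ 10.5
(CH₃)₃CO⁻: pKₐ(t-BuOH) ≈ 18
H⁻: pKₐ(H₂) ≈ 36
The question asks for worst first, so the sequence is read in increasing leaving-group ability.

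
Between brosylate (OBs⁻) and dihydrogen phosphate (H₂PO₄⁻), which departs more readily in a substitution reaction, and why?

brosylate (OBs⁻) is the better leaving group.
pKₐ(p-BrC₆H₄SO₃H) ≈ -2.8 versus pKₐ(H₃PO₄) ≈ 2.1: brosylate (OBs⁻) is the much weaker base.
Arenesulfonate with a p-bromo substituent.

brosylate (OBs⁻)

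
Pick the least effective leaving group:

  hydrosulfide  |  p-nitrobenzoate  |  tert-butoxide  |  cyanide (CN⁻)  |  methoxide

Leaving-group ability tracks the stability of the departed species; conjugate-acid pKₐ is the usual yardstick (lower pKₐ → better LG).
p-nitrobenzoate: pKₐ(p-nitrobenzoic acid) ≈ 3.4
hydrosulfide: pKₐ(H₂S) ≈ 7
cyanide (CN⁻): pKₐ(HCN) ≈ 9.2
methoxide: pKₐ(CH₃OH) ≈ 15.5
tert-butoxide: pKₐ(t-BuOH) ≈ 18

tert-butoxide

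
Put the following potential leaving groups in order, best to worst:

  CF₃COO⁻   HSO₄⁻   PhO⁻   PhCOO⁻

HSO₄⁻: pKₐ(H₂SO₄) ≈ -3 — conjugate base of a strong mineral acid
CF₃COO⁻: pKₐ(CF₃COOH) ≈ 0.2
PhCOO⁻: pKₐ(C₆H₅COOH) ≈ 4.2
PhO⁻: pKₐ(C₆H₅OH (phenol)) ≈ 10 — resonance into the ring helps, but still a poor LG

HSO₄⁻ > CF₃COO⁻ > PhCOO⁻ > PhO⁻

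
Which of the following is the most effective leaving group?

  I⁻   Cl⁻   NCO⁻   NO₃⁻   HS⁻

A good leaving group is a weak base: the lower the pKₐ of its conjugate acid, the more readily it departs.
I⁻: pKₐ(HI) ≈ -10
Cl⁻: pKₐ(HCl) ≈ -7
NO₃⁻: pKₐ(HNO₃) ≈ -1.3
NCO⁻: pKₐ(HOCN) ≈ 3.5
HS⁻: pKₐ(H₂S) ≈ 7

I⁻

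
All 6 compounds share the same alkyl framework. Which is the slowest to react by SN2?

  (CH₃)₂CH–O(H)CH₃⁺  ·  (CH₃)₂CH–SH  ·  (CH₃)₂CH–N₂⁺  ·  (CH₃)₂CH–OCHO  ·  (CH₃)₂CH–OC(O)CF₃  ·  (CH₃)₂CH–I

(CH₃)₂CH–SH

Identical carbon frameworks mean the comparison reduces to leaving-group quality.
The more stable X⁻ (or X) is on its own — i.e. the weaker a base it is — the better a leaving group it makes.
(CH₃)₂CH–N₂⁺ loses N₂: no meaningful conjugate acid; N₂ departs as an exceptionally stable neutral molecule
(CH₃)₂CH–I loses I⁻: pKₐ(HI) ≈ -10
(CH₃)₂CH–O(H)CH₃⁺ loses R'OH: pKₐ(R'OH₂⁺) ≈ -2.4
(CH₃)₂CH–OC(O)CF₃ loses CF₃COO⁻: pKₐ(CF₃COOH) ≈ 0.2
(CH₃)₂CH–OCHO loses HCOO⁻: pKₐ(HCOOH) ≈ 3.8
(CH₃)₂CH–SH loses HS⁻: pKₐ(H₂S) ≈ 7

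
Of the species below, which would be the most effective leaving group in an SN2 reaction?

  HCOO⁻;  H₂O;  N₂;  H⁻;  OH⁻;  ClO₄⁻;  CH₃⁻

A good leaving group is a weak base: the lower the pKₐ of its conjugate acid, the more readily it departs.
N₂: no meaningful conjugate acid; N₂ departs as an exceptionally stable neutral molecule
ClO₄⁻: pKₐ(HClO₄) ≈ -10
H₂O: pKₐ(H₃O⁺) ≈ -1.7
HCOO⁻: pKₐ(HCOOH) ≈ 3.8
OH⁻: pKₐ(H₂O) ≈ 15.7
H⁻: pKₐ(H₂) ≈ 36
CH₃⁻: pKₐ(CH₄) ≈ 48

N₂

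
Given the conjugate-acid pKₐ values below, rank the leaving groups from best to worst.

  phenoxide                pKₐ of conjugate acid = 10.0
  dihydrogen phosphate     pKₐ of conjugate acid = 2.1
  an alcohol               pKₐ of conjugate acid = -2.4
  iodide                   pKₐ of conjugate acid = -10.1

iodide > an alcohol > dihydrogen phosphate > phenoxide

Lower conjugate-acid pKₐ ⇒ weaker base ⇒ better leaving group.
Sorting by the given values: iodide (-10.1), an alcohol (-2.4), dihydrogen phosphate (2.1), phenoxide (10.0).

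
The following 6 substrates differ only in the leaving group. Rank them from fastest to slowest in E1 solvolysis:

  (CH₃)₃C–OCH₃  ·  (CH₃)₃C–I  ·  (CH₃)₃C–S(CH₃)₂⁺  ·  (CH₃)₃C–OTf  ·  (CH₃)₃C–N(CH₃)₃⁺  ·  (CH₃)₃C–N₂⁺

The skeletons are identical, so relative rate is governed entirely by leaving-group ability.
Rank by basicity of the departing species: weakest base leaves most easily.
(CH₃)₃C–N₂⁺ loses N₂: no meaningful conjugate acid; N₂ departs as an exceptionally stable neutral molecule
(CH₃)₃C–OTf loses OTf⁻: pKₐ(CF₃SO₃H (triflic acid)) ≈ -14
(CH₃)₃C–I loses I⁻: pKₐ(HI) ≈ -10
(CH₃)₃C–S(CH₃)₂⁺ loses SR'₂: pKₐ(R'₂SH⁺) ≈ -7
(CH₃)₃C–N(CH₃)₃⁺ loses NR'₃: pKₐ(R'₃NH⁺) ≈ 10.7
(CH₃)₃C–OCH₃ loses CH₃O⁻: pKₐ(CH₃OH) ≈ 15.5

(CH₃)₃C–N₂⁺ > (CH₃)₃C–OTf > (CH₃)₃C–I > (CH₃)₃C–S(CH₃)₂⁺ > (CH₃)₃C–N(CH₃)₃⁺ > (CH₃)₃C–OCH₃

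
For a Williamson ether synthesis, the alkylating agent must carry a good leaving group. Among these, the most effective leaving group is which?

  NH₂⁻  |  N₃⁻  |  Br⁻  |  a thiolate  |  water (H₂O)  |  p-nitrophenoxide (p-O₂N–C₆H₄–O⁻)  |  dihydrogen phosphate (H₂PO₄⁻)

A good leaving group is a weak base: the lower the pKₐ of its conjugate acid, the more readily it departs.
Br⁻: pKₐ(HBr) ≈ -9
water (H₂O): pKₐ(H₃O⁺) ≈ -1.7
dihydrogen phosphate (H₂PO₄⁻): pKₐ(H₃PO₄) ≈ 2.1
N₃⁻: pKₐ(HN₃) ≈ 4.7
p-nitrophenoxide (p-O₂N–C₆H₄–O⁻): pKₐ(p-nitrophenol) ≈ 7.2
a thiolate: pKₐ(RSH (a thiol)) ≈ 10.5
NH₂⁻: pKₐ(NH₃) ≈ 38

Br⁻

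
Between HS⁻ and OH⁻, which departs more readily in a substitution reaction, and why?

HS⁻ is the better leaving group.
pKₐ(H₂S) ≈ 7 versus pKₐ(H₂O) ≈ 15.7: HS⁻ is the much weaker base.
Larger and more polarisable than the oxygen analogue.

HS⁻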